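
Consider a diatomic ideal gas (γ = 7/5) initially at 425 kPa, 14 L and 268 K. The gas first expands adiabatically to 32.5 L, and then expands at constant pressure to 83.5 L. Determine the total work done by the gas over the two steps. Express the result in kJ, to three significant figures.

Step 1 (adiabatic): W = (P₁V₁ − P₂V₂)/(γ−1) = (5950 − 4248)/0.4 = 4254 J.
After step 1: P = 130.7 kPa, V = 32.5 L, T = 191.4 K.
Step 2 (isobaric): W = PΔV = (130.7 kPa)(83.5 − 32.5 L) = 6667 J.
W_total = 4254 + 6667 = 10921 J.

W_total ≈ 10.9 kJ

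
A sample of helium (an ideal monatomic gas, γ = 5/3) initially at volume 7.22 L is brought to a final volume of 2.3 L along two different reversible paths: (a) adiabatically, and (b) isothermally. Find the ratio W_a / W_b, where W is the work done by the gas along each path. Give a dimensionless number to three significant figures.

W_a / W_b ≈ 1.50

Path (a) adiabatic: W = P₁V₁(1 − (V₁/V₂)^(γ−1))/(γ−1) → W_a/(P₁V₁) = -1.716.
Path (b) isothermal: W = P₁V₁ ln(V₂/V₁) → W_b/(P₁V₁) = -1.144.
W_a / W_b = -1.716 / -1.144 = 1.5.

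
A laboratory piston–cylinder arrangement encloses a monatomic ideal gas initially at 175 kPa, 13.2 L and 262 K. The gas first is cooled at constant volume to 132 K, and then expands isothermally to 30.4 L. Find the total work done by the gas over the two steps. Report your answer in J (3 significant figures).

Step 1 (isochoric): W = 0 (constant volume).
After step 1: P = 88.17 kPa (V unchanged).
Step 2 (isothermal): W = P₁V₁ ln(V₂/V₁) = (1164) ln(30.4/13.2) = 970.9 J.
W_total = 0 + 970.9 = 970.9 J.

W_total ≈ 971 J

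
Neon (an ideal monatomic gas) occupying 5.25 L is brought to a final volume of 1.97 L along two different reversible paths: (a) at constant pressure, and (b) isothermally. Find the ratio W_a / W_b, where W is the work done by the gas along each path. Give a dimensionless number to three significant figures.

Path (a) isobaric: W = P₁(V₂ − V₁) → W_a/(P₁V₁) = -0.6248.
Path (b) isothermal: W = P₁V₁ ln(V₂/V₁) → W_b/(P₁V₁) = -0.9802.
W_a / W_b = -0.6248 / -0.9802 = 0.6374.

W_a / W_b ≈ 0.637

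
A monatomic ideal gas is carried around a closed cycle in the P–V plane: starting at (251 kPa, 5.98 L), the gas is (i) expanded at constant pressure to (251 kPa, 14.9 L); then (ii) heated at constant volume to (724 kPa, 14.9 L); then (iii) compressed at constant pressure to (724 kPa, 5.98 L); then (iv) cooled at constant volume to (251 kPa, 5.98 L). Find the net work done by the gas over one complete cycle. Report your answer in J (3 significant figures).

Constant-volume legs do no work.
W(i) = (251)(14.9 − 5.98) = 2239 J; W(iii) = (724)(5.98 − 14.9) = -6458 J.
W_net = 2239 − 6458 = -4219 J (the counter-clockwise enclosed area).

W_net ≈ -4220 J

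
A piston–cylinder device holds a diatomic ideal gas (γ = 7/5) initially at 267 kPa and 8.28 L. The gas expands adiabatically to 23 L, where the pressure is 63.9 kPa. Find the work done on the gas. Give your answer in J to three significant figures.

Adiabatic: W = (P₁V₁ − P₂V₂)/(γ − 1) with γ = 7/5.
P₁V₁ = 2211 J, P₂V₂ = 1470 J.
W = (2211 − 1470) / 0.4 = 1853 J.
Work on gas = −W_by = -1853 J.

W ≈ -1850 J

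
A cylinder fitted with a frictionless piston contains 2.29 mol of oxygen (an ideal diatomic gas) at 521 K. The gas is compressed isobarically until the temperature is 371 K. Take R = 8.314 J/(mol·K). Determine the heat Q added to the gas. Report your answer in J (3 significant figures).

Isobaric: W = nRΔT = (2.29)(8.314)(-150) = -2856 J.
ΔU = nCᵥΔT with Cᵥ = 5R/2: ΔU = (2.29)(20.79)(-150) = -7140 J.
Q = ΔU + W = -7140 − 2856 = -9996 J.

Q ≈ -10000 J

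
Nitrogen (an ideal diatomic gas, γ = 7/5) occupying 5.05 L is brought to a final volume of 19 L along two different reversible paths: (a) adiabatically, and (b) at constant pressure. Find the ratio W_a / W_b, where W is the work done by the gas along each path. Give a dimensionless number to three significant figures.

Path (a) adiabatic: W = P₁V₁(1 − (V₁/V₂)^(γ−1))/(γ−1) → W_a/(P₁V₁) = 1.029.
Path (b) isobaric: W = P₁(V₂ − V₁) → W_b/(P₁V₁) = 2.762.
W_a / W_b = 1.029 / 2.762 = 0.3723.

W_a / W_b ≈ 0.372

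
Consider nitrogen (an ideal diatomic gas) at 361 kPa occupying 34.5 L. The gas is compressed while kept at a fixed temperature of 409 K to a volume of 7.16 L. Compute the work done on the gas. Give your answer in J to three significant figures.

Isothermal: W = nRT ln(V₂/V₁) = P₁V₁ ln(V₂/V₁).
P₁V₁ = (361 kPa)(34.5 L) = 12454 J.
W = 12454 × ln(7.16/34.5) = 12454 × -1.572
W_by_gas = -19584 J; work on gas = −W_by = 19584 J.

W ≈ 19600 J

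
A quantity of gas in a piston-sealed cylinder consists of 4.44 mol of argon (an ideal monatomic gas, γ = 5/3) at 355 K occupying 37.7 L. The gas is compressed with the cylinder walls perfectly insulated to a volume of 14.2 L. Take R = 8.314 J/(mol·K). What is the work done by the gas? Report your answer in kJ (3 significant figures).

Adiabatic: TV^(γ−1) = const with γ = 5/3.
T₂ = T₁ (V₁/V₂)^(γ−1) = 355 × (37.7/14.2)^0.667 = 355 × 1.917 = 680.7 K.
W_by = nCᵥ(T₁ − T₂) = (4.44)(12.47)(355 − 680.7) = -18032 J.

W ≈ -18.0 kJ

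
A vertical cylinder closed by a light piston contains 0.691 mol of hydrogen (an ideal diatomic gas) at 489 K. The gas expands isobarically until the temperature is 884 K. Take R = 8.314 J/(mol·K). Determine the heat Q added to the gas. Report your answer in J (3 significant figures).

Isobaric: W = nRΔT = (0.691)(8.314)(395) = 2269 J.
ΔU = nCᵥΔT with Cᵥ = 5R/2: ΔU = (0.691)(20.79)(395) = 5673 J.
Q = ΔU + W = 5673 + 2269 = 7942 J.

Q ≈ 7940 J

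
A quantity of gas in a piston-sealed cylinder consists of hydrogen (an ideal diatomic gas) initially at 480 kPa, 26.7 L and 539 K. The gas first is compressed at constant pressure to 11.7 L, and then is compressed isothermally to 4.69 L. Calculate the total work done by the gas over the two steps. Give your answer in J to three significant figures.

Step 1 (isobaric): W = PΔV = (480 kPa)(11.7 − 26.7 L) = -7200 J.
After step 1: P = 480 kPa, V = 11.7 L, T = 236.2 K.
Step 2 (isothermal): W = P₁V₁ ln(V₂/V₁) = (5616) ln(4.69/11.7) = -5134 J.
W_total = -7200 − 5134 = -12334 J.

W_total ≈ -12300 J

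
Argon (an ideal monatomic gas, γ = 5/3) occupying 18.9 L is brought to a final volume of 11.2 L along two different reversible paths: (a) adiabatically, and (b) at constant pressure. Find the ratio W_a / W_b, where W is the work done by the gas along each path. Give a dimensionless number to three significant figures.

W_a / W_b ≈ 1.54

Path (a) adiabatic: W = P₁V₁(1 − (V₁/V₂)^(γ−1))/(γ−1) → W_a/(P₁V₁) = -0.6261.
Path (b) isobaric: W = P₁(V₂ − V₁) → W_b/(P₁V₁) = -0.4074.
W_a / W_b = -0.6261 / -0.4074 = 1.537.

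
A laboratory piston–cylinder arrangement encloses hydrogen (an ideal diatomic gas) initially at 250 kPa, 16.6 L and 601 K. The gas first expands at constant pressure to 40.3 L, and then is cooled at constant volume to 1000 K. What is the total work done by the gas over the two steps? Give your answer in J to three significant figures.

W_total ≈ 5920 J

Step 1 (isobaric): W = PΔV = (250 kPa)(40.3 − 16.6 L) = 5925 J.
Step 2 (isochoric): W = 0 (constant volume).
W_total = 5925 + 0 = 5925 J.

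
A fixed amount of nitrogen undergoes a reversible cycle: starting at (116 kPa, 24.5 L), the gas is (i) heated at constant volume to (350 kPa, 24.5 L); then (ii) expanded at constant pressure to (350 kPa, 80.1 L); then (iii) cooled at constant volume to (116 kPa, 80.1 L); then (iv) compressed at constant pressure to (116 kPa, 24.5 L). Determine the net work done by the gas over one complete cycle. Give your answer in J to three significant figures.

W_net ≈ 13000 J

Constant-volume legs do no work.
W(ii) = (350)(80.1 − 24.5) = 19460 J; W(iv) = (116)(24.5 − 80.1) = -6450 J.
W_net = 19460 − 6450 = 13010 J (the clockwise enclosed area).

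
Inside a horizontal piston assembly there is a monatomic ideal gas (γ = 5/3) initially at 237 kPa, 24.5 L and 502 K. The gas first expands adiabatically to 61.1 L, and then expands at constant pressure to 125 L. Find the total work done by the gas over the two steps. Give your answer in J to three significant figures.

Step 1 (adiabatic): W = (P₁V₁ − P₂V₂)/(γ−1) = (5806 − 3157)/0.667 = 3974 J.
After step 1: P = 51.68 kPa, V = 61.1 L, T = 273 K.
Step 2 (isobaric): W = PΔV = (51.68 kPa)(125 − 61.1 L) = 3302 J.
W_total = 3974 + 3302 = 7276 J.

W_total ≈ 7280 J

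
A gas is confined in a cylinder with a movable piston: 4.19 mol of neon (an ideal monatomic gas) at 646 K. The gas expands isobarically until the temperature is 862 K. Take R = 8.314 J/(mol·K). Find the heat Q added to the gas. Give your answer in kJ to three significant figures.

Q ≈ 18.8 kJ

Isobaric: W = nRΔT = (4.19)(8.314)(216) = 7525 J.
ΔU = nCᵥΔT with Cᵥ = 3R/2: ΔU = (4.19)(12.47)(216) = 11287 J.
Q = ΔU + W = 11287 + 7525 = 18811 J.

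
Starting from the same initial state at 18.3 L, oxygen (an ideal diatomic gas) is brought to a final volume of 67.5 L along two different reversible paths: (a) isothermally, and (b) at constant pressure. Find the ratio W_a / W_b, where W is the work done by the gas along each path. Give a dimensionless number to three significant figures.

W_a / W_b ≈ 0.485

Path (a) isothermal: W = P₁V₁ ln(V₂/V₁) → W_a/(P₁V₁) = 1.305.
Path (b) isobaric: W = P₁(V₂ − V₁) → W_b/(P₁V₁) = 2.689.
W_a / W_b = 1.305 / 2.689 = 0.4855.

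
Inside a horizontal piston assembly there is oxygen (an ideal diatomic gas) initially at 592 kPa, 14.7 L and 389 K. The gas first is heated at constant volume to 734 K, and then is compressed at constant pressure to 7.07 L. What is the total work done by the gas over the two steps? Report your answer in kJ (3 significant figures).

Step 1 (isochoric): W = 0 (constant volume).
After step 1: P = 1117 kPa (V unchanged).
Step 2 (isobaric): W = PΔV = (1117 kPa)(7.07 − 14.7 L) = -8523 J.
W_total = 0 − 8523 = -8523 J.

W_total ≈ -8.52 kJ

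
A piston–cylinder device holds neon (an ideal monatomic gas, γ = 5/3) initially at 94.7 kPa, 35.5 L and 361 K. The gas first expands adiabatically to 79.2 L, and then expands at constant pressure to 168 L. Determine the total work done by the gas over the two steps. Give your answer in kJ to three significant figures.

Step 1 (adiabatic): W = (P₁V₁ − P₂V₂)/(γ−1) = (3362 − 1969)/0.667 = 2089 J.
After step 1: P = 24.86 kPa, V = 79.2 L, T = 211.4 K.
Step 2 (isobaric): W = PΔV = (24.86 kPa)(168 − 79.2 L) = 2208 J.
W_total = 2089 + 2208 = 4297 J.

W_total ≈ 4.30 kJ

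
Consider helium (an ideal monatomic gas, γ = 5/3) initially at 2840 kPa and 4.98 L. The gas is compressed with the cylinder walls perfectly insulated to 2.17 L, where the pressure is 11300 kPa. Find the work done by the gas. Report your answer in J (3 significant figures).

Adiabatic: W = (P₁V₁ − P₂V₂)/(γ − 1) with γ = 5/3.
P₁V₁ = 14143 J, P₂V₂ = 24521 J.
W = (14143 − 24521) / 0.6667 = -15567 J.

W ≈ -15600 J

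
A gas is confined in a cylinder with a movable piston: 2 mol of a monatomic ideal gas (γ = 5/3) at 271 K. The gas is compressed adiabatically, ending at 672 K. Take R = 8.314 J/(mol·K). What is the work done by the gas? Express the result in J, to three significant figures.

Adiabatic ⇒ Q = 0, so W_by = −ΔU = nCᵥ(T₁ − T₂).
Cᵥ = 3R/2 = 12.47 J/(mol·K).
W = (2)(12.47)(271 − 672) = -10002 J.

W ≈ -10000 J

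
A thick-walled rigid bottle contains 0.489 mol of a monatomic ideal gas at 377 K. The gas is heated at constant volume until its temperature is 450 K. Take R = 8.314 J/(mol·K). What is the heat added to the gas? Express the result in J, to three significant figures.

Constant volume ⇒ W = 0, so Q = ΔU = nCᵥΔT with Cᵥ = 3R/2 = 12.47 J/(mol·K).
ΔU = (0.489)(12.47)(450 − 377) = 445.2 J.

Q ≈ 445 J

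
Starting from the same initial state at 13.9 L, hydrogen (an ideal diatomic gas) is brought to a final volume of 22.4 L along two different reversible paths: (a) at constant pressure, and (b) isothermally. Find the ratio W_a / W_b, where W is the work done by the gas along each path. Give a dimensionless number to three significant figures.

Path (a) isobaric: W = P₁(V₂ − V₁) → W_a/(P₁V₁) = 0.6115.
Path (b) isothermal: W = P₁V₁ ln(V₂/V₁) → W_b/(P₁V₁) = 0.4772.
W_a / W_b = 0.6115 / 0.4772 = 1.282.

W_a / W_b ≈ 1.28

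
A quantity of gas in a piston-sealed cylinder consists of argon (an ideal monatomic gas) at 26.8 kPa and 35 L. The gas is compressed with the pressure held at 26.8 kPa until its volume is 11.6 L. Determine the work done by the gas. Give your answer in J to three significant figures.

W ≈ -627 J

Isobaric: W = P ΔV.
W = (26.8 kPa)(11.6 − 35 L) = (26.8)(-23.4) = -627.1 J.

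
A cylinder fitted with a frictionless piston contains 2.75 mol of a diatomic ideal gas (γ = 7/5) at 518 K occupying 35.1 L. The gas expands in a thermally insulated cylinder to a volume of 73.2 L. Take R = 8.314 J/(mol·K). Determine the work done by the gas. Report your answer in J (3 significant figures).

Adiabatic: TV^(γ−1) = const with γ = 7/5.
T₂ = T₁ (V₁/V₂)^(γ−1) = 518 × (35.1/73.2)^0.4 = 518 × 0.7453 = 386.1 K.
W_by = nCᵥ(T₁ − T₂) = (2.75)(20.79)(518 − 386.1) = 7542 J.

W ≈ 7540 J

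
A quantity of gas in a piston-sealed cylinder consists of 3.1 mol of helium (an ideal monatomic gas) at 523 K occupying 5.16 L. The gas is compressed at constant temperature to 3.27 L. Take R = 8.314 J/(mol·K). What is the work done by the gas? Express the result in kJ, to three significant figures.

W ≈ -6.15 kJ

Isothermal: W = nRT ln(V₂/V₁).
W = (3.1)(8.314)(523) × ln(3.27/5.16)
  = 13479 × -0.4561
W_by_gas = -6149 J.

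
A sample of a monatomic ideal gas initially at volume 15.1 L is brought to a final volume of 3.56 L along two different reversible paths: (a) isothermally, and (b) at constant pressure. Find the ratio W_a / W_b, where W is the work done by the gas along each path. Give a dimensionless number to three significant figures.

Path (a) isothermal: W = P₁V₁ ln(V₂/V₁) → W_a/(P₁V₁) = -1.445.
Path (b) isobaric: W = P₁(V₂ − V₁) → W_b/(P₁V₁) = -0.7642.
W_a / W_b = -1.445 / -0.7642 = 1.891.

W_a / W_b ≈ 1.89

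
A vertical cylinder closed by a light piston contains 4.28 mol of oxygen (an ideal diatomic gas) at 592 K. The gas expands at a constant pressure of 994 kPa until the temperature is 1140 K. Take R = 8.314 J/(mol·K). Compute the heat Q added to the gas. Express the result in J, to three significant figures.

Isobaric: W = nRΔT = (4.28)(8.314)(548) = 19500 J.
ΔU = nCᵥΔT with Cᵥ = 5R/2: ΔU = (4.28)(20.79)(548) = 48750 J.
Q = ΔU + W = 48750 + 19500 = 68250 J.

Q ≈ 68200 J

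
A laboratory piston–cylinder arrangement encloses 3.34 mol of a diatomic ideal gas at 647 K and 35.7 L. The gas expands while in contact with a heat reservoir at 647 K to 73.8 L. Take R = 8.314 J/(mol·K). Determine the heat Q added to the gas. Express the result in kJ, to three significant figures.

Isothermal ⇒ ΔU = 0, so Q = W = nRT ln(V₂/V₁).
Q = (3.34)(8.314)(647) ln(73.8/35.7) = 17966 × 0.7262 = 13047 J.

Q ≈ 13.0 kJ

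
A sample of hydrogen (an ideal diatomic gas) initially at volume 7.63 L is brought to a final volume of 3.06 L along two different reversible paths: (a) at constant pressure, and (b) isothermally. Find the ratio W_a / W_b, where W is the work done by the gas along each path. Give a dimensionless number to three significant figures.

Path (a) isobaric: W = P₁(V₂ − V₁) → W_a/(P₁V₁) = -0.599.
Path (b) isothermal: W = P₁V₁ ln(V₂/V₁) → W_b/(P₁V₁) = -0.9137.
W_a / W_b = -0.599 / -0.9137 = 0.6555.

W_a / W_b ≈ 0.656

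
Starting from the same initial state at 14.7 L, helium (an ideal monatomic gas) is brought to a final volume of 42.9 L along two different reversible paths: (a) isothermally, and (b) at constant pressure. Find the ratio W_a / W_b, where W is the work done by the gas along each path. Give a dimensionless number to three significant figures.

Path (a) isothermal: W = P₁V₁ ln(V₂/V₁) → W_a/(P₁V₁) = 1.071.
Path (b) isobaric: W = P₁(V₂ − V₁) → W_b/(P₁V₁) = 1.918.
W_a / W_b = 1.071 / 1.918 = 0.5583.

W_a / W_b ≈ 0.558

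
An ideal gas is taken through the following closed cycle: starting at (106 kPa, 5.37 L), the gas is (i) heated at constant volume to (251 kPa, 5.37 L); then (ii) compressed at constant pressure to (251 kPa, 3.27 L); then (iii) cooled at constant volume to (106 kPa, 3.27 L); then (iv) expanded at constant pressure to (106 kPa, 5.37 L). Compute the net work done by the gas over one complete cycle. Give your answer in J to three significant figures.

W_net ≈ -304 J

Constant-volume legs do no work.
W(ii) = (251)(3.27 − 5.37) = -527.1 J; W(iv) = (106)(5.37 − 3.27) = 222.6 J.
W_net = -527.1 + 222.6 = -304.5 J (the counter-clockwise enclosed area).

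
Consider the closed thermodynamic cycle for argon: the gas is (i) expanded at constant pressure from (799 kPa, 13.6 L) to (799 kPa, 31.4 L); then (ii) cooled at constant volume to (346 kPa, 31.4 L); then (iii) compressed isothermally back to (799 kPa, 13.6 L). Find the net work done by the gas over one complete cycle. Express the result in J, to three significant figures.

Leg (i): W = PΔV = (799)(31.4 − 13.6) = 14222 J.
Leg (ii): W = 0.
Leg (iii): W = PᵢVᵢ ln(V_f/Vᵢ) = (10864) ln(13.6/31.4) = -9091 J.
W_net = 14222 − 9091 = 5132 J.

W_net ≈ 5130 J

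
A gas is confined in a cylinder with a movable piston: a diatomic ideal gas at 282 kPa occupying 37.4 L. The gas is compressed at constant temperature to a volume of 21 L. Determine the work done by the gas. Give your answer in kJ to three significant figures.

W ≈ -6.09 kJ

Isothermal: W = nRT ln(V₂/V₁) = P₁V₁ ln(V₂/V₁).
P₁V₁ = (282 kPa)(37.4 L) = 10547 J.
W = 10547 × ln(21/37.4) = 10547 × -0.5771
W_by_gas = -6087 J.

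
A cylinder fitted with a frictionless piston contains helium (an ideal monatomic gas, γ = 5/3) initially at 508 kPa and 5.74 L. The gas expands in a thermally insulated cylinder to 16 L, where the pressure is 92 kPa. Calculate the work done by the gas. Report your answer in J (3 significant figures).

W ≈ 2170 J

Adiabatic: W = (P₁V₁ − P₂V₂)/(γ − 1) with γ = 5/3.
P₁V₁ = 2916 J, P₂V₂ = 1472 J.
W = (2916 − 1472) / 0.6667 = 2166 J.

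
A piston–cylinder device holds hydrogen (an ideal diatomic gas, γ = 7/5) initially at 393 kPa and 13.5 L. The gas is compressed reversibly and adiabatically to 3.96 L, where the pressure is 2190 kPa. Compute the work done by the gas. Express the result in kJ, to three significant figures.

W ≈ -8.42 kJ

Adiabatic: W = (P₁V₁ − P₂V₂)/(γ − 1) with γ = 7/5.
P₁V₁ = 5306 J, P₂V₂ = 8672 J.
W = (5306 − 8672) / 0.4 = -8417 J.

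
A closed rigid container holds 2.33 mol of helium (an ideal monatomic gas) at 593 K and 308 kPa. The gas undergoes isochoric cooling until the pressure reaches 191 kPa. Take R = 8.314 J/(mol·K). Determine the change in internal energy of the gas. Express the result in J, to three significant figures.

Constant volume ⇒ W = 0, so Q = ΔU = nCᵥΔT with Cᵥ = 3R/2 = 12.47 J/(mol·K).
At constant V, T₂/T₁ = P₂/P₁ ⇒ ΔT = T₁(P₂/P₁ − 1) = 593·(191/308 − 1) = -225.3 K.
ΔU = (2.33)(12.47)(-225.3) = -6546 J.

ΔU ≈ -6550 J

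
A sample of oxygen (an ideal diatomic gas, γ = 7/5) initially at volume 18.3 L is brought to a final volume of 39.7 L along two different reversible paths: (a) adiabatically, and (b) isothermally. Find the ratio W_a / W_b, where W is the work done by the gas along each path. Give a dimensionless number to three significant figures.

W_a / W_b ≈ 0.860

Path (a) adiabatic: W = P₁V₁(1 − (V₁/V₂)^(γ−1))/(γ−1) → W_a/(P₁V₁) = 0.666.
Path (b) isothermal: W = P₁V₁ ln(V₂/V₁) → W_b/(P₁V₁) = 0.7745.
W_a / W_b = 0.666 / 0.7745 = 0.8599.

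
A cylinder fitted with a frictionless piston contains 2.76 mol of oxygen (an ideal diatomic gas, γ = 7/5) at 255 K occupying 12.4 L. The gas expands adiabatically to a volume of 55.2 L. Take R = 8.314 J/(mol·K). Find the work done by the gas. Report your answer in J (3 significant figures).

W ≈ 6580 J

Adiabatic: TV^(γ−1) = const with γ = 7/5.
T₂ = T₁ (V₁/V₂)^(γ−1) = 255 × (12.4/55.2)^0.4 = 255 × 0.5503 = 140.3 K.
W_by = nCᵥ(T₁ − T₂) = (2.76)(20.79)(255 − 140.3) = 6579 J.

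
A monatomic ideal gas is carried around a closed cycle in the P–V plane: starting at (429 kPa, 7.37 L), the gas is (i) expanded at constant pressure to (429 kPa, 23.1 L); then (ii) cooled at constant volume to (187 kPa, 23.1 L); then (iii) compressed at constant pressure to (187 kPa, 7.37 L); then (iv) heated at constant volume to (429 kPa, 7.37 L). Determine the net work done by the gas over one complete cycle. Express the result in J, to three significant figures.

W_net ≈ 3810 J

Constant-volume legs do no work.
W(i) = (429)(23.1 − 7.37) = 6748 J; W(iii) = (187)(7.37 − 23.1) = -2942 J.
W_net = 6748 − 2942 = 3807 J (the clockwise enclosed area).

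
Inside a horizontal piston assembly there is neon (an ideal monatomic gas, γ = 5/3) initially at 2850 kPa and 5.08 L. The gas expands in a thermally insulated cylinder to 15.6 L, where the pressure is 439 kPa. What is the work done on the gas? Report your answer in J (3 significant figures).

Adiabatic: W = (P₁V₁ − P₂V₂)/(γ − 1) with γ = 5/3.
P₁V₁ = 14478 J, P₂V₂ = 6848 J.
W = (14478 − 6848) / 0.6667 = 11444 J.
Work on gas = −W_by = -11444 J.

W ≈ -11400 J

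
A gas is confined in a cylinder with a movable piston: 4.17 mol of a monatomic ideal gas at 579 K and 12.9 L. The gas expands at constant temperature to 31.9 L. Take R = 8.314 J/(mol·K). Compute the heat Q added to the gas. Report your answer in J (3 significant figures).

Isothermal ⇒ ΔU = 0, so Q = W = nRT ln(V₂/V₁).
Q = (4.17)(8.314)(579) ln(31.9/12.9) = 20074 × 0.9054 = 18174 J.

Q ≈ 18200 J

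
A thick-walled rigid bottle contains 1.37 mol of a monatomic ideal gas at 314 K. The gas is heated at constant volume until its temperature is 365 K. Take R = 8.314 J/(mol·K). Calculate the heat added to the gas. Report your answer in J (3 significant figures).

Constant volume ⇒ W = 0, so Q = ΔU = nCᵥΔT with Cᵥ = 3R/2 = 12.47 J/(mol·K).
ΔU = (1.37)(12.47)(365 − 314) = 871.3 J.

Q ≈ 871 J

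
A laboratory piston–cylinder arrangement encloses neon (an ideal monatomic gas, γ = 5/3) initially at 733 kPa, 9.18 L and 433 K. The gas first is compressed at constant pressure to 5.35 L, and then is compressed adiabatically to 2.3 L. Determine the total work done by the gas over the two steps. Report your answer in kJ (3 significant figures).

Step 1 (isobaric): W = PΔV = (733 kPa)(5.35 − 9.18 L) = -2807 J.
After step 1: P = 733 kPa, V = 5.35 L, T = 252.3 K.
Step 2 (adiabatic): W = (P₁V₁ − P₂V₂)/(γ−1) = (3922 − 6885)/0.667 = -4444 J.
W_total = -2807 − 4444 = -7252 J.

W_total ≈ -7.25 kJ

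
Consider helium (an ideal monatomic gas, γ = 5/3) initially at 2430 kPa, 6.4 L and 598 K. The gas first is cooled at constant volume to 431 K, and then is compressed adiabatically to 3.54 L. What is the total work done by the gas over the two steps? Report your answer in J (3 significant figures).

Step 1 (isochoric): W = 0 (constant volume).
After step 1: P = 1751 kPa (V unchanged).
Step 2 (adiabatic): W = (P₁V₁ − P₂V₂)/(γ−1) = (11209 − 16635)/0.667 = -8139 J.
W_total = 0 − 8139 = -8139 J.

W_total ≈ -8140 J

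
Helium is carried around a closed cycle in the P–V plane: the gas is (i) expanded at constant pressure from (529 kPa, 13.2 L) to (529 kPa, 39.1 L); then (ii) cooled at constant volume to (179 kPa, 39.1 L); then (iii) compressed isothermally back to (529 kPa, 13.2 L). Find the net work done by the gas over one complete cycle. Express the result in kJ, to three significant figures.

W_net ≈ 6.10 kJ

Leg (i): W = PΔV = (529)(39.1 − 13.2) = 13701 J.
Leg (ii): W = 0.
Leg (iii): W = PᵢVᵢ ln(V_f/Vᵢ) = (6999) ln(13.2/39.1) = -7600 J.
W_net = 13701 − 7600 = 6101 J.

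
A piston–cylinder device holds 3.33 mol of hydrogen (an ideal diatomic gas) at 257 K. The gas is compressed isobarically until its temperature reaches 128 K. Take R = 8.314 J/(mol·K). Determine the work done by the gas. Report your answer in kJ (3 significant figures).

W ≈ -3.57 kJ

Isobaric: W = P ΔV = nR ΔT.
W = (3.33)(8.314)(128 − 257) = -3571 J.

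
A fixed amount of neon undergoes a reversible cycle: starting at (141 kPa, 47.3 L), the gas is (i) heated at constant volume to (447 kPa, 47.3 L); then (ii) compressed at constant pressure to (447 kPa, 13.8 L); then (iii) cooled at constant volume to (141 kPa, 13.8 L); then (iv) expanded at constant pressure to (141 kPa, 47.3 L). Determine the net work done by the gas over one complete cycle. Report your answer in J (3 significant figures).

W_net ≈ -10300 J

Constant-volume legs do no work.
W(ii) = (447)(13.8 − 47.3) = -14974 J; W(iv) = (141)(47.3 − 13.8) = 4724 J.
W_net = -14974 + 4724 = -10251 J (the counter-clockwise enclosed area).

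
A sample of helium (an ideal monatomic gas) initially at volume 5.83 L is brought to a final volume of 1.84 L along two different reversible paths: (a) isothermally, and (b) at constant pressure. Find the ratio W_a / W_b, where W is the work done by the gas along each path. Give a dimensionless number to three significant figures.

W_a / W_b ≈ 1.69

Path (a) isothermal: W = P₁V₁ ln(V₂/V₁) → W_a/(P₁V₁) = -1.153.
Path (b) isobaric: W = P₁(V₂ − V₁) → W_b/(P₁V₁) = -0.6844.
W_a / W_b = -1.153 / -0.6844 = 1.685.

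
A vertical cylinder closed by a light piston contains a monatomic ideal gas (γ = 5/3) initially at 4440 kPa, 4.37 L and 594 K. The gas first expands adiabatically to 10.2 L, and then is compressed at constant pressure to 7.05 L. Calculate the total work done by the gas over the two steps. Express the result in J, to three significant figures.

W_total ≈ 9160 J

Step 1 (adiabatic): W = (P₁V₁ − P₂V₂)/(γ−1) = (19403 − 11027)/0.667 = 12564 J.
After step 1: P = 1081 kPa, V = 10.2 L, T = 337.6 K.
Step 2 (isobaric): W = PΔV = (1081 kPa)(7.05 − 10.2 L) = -3405 J.
W_total = 12564 − 3405 = 9159 J.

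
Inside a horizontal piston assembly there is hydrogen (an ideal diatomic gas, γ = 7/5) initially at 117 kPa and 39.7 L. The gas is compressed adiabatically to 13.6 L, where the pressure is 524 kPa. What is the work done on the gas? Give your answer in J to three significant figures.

W ≈ 6200 J

Adiabatic: W = (P₁V₁ − P₂V₂)/(γ − 1) with γ = 7/5.
P₁V₁ = 4645 J, P₂V₂ = 7126 J.
W = (4645 − 7126) / 0.4 = -6204 J.
Work on gas = −W_by = 6204 J.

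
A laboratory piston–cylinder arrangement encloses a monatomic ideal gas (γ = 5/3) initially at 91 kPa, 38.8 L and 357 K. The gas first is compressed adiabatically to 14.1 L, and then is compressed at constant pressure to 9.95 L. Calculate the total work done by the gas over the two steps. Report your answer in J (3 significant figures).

Step 1 (adiabatic): W = (P₁V₁ − P₂V₂)/(γ−1) = (3531 − 6933)/0.667 = -5104 J.
After step 1: P = 491.7 kPa, V = 14.1 L, T = 701 K.
Step 2 (isobaric): W = PΔV = (491.7 kPa)(9.95 − 14.1 L) = -2041 J.
W_total = -5104 − 2041 = -7145 J.

W_total ≈ -7140 J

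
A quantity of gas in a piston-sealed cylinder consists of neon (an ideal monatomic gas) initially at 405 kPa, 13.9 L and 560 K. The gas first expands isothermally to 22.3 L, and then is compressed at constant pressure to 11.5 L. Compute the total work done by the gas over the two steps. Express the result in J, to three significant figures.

Step 1 (isothermal): W = P₁V₁ ln(V₂/V₁) = (5630) ln(22.3/13.9) = 2661 J.
After step 1: P = 252.4 kPa, V = 22.3 L, T = 560 K.
Step 2 (isobaric): W = PΔV = (252.4 kPa)(11.5 − 22.3 L) = -2726 J.
W_total = 2661 − 2726 = -65.34 J.

W_total ≈ -65.3 J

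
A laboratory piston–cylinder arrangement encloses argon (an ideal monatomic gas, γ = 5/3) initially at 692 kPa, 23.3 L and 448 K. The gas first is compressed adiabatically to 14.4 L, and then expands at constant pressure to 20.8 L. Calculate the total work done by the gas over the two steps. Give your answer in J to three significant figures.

Step 1 (adiabatic): W = (P₁V₁ − P₂V₂)/(γ−1) = (16124 − 22222)/0.667 = -9148 J.
After step 1: P = 1543 kPa, V = 14.4 L, T = 617.5 K.
Step 2 (isobaric): W = PΔV = (1543 kPa)(20.8 − 14.4 L) = 9877 J.
W_total = -9148 + 9877 = 728.4 J.

W_total ≈ 728 J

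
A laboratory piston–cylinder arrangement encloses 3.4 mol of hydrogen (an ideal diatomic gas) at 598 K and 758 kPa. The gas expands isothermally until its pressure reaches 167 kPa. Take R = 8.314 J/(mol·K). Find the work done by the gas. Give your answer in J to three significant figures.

W ≈ 25600 J

Isothermal process: W = nRT ln(V₂/V₁) = nRT ln(P₁/P₂).
W = (3.4)(8.314)(598) × ln(758/167)
  = 16904 × ln(4.539) = 16904 × 1.513
W_by_gas = 25571 J.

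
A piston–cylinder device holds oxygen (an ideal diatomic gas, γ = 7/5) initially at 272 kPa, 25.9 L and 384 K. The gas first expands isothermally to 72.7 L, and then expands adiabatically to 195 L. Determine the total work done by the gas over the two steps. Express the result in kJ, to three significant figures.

W_total ≈ 13.0 kJ

Step 1 (isothermal): W = P₁V₁ ln(V₂/V₁) = (7045) ln(72.7/25.9) = 7271 J.
After step 1: P = 96.9 kPa, V = 72.7 L, T = 384 K.
Step 2 (adiabatic): W = (P₁V₁ − P₂V₂)/(γ−1) = (7045 − 4748)/0.4 = 5743 J.
W_total = 7271 + 5743 = 13014 J.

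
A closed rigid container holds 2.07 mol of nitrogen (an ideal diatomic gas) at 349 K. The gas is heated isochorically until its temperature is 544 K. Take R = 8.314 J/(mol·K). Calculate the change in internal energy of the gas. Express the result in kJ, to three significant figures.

ΔU ≈ 8.39 kJ

Constant volume ⇒ W = 0, so Q = ΔU = nCᵥΔT with Cᵥ = 5R/2 = 20.79 J/(mol·K).
ΔU = (2.07)(20.79)(544 − 349) = 8390 J.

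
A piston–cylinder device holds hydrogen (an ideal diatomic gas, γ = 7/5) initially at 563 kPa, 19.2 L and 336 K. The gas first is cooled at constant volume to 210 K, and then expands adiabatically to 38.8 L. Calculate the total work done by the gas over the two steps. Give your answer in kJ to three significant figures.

Step 1 (isochoric): W = 0 (constant volume).
After step 1: P = 351.9 kPa (V unchanged).
Step 2 (adiabatic): W = (P₁V₁ − P₂V₂)/(γ−1) = (6756 − 5099)/0.4 = 4143 J.
W_total = 0 + 4143 = 4143 J.

W_total ≈ 4.14 kJ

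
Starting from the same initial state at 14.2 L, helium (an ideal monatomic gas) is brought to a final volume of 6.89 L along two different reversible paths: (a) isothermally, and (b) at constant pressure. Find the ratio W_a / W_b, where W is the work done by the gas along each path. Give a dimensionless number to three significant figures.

Path (a) isothermal: W = P₁V₁ ln(V₂/V₁) → W_a/(P₁V₁) = -0.7232.
Path (b) isobaric: W = P₁(V₂ − V₁) → W_b/(P₁V₁) = -0.5148.
W_a / W_b = -0.7232 / -0.5148 = 1.405.

W_a / W_b ≈ 1.40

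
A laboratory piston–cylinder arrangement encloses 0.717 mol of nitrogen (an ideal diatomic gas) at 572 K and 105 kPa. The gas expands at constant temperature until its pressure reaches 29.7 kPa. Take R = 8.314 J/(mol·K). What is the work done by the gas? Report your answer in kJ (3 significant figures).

Isothermal process: W = nRT ln(V₂/V₁) = nRT ln(P₁/P₂).
W = (0.717)(8.314)(572) × ln(105/29.7)
  = 3410 × ln(3.535) = 3410 × 1.263
W_by_gas = 4306 J.

W ≈ 4.31 kJ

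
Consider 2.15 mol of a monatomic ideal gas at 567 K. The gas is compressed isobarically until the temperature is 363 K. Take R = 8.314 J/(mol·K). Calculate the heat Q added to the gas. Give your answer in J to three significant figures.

Isobaric: W = nRΔT = (2.15)(8.314)(-204) = -3647 J.
ΔU = nCᵥΔT with Cᵥ = 3R/2: ΔU = (2.15)(12.47)(-204) = -5470 J.
Q = ΔU + W = -5470 − 3647 = -9116 J.

Q ≈ -9120 J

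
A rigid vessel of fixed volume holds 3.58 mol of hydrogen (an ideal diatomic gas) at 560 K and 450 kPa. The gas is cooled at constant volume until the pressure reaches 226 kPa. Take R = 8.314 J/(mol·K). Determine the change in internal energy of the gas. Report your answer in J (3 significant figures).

Constant volume ⇒ W = 0, so Q = ΔU = nCᵥΔT with Cᵥ = 5R/2 = 20.79 J/(mol·K).
At constant V, T₂/T₁ = P₂/P₁ ⇒ ΔT = T₁(P₂/P₁ − 1) = 560·(226/450 − 1) = -278.8 K.
ΔU = (3.58)(20.79)(-278.8) = -20742 J.

ΔU ≈ -20700 J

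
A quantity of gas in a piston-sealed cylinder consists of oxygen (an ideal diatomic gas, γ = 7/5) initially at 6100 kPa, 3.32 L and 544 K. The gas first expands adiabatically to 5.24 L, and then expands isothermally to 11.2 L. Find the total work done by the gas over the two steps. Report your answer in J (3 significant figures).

W_total ≈ 21300 J

Step 1 (adiabatic): W = (P₁V₁ − P₂V₂)/(γ−1) = (20252 − 16873)/0.4 = 8448 J.
After step 1: P = 3220 kPa, V = 5.24 L, T = 453.2 K.
Step 2 (isothermal): W = P₁V₁ ln(V₂/V₁) = (16873) ln(11.2/5.24) = 12817 J.
W_total = 8448 + 12817 = 21264 J.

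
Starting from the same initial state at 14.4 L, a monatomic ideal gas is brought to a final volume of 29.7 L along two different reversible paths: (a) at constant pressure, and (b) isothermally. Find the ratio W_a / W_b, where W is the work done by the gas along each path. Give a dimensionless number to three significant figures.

W_a / W_b ≈ 1.47

Path (a) isobaric: W = P₁(V₂ − V₁) → W_a/(P₁V₁) = 1.062.
Path (b) isothermal: W = P₁V₁ ln(V₂/V₁) → W_b/(P₁V₁) = 0.7239.
W_a / W_b = 1.062 / 0.7239 = 1.468.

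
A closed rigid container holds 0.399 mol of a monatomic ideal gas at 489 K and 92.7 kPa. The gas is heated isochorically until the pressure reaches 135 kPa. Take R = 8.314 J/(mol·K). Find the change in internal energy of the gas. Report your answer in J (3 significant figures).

ΔU ≈ 1110 J

Constant volume ⇒ W = 0, so Q = ΔU = nCᵥΔT with Cᵥ = 3R/2 = 12.47 J/(mol·K).
At constant V, T₂/T₁ = P₂/P₁ ⇒ ΔT = T₁(P₂/P₁ − 1) = 489·(135/92.7 − 1) = 223.1 K.
ΔU = (0.399)(12.47)(223.1) = 1110 J.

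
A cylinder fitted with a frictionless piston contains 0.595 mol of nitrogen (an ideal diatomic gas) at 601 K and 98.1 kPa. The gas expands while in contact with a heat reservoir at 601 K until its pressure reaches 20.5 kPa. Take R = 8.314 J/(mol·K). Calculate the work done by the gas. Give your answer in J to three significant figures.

Isothermal process: W = nRT ln(V₂/V₁) = nRT ln(P₁/P₂).
W = (0.595)(8.314)(601) × ln(98.1/20.5)
  = 2973 × ln(4.785) = 2973 × 1.566
W_by_gas = 4654 J.

W ≈ 4650 J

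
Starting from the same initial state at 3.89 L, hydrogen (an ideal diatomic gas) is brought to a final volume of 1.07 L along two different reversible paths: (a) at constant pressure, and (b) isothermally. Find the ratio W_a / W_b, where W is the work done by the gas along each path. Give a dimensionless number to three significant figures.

W_a / W_b ≈ 0.562

Path (a) isobaric: W = P₁(V₂ − V₁) → W_a/(P₁V₁) = -0.7249.
Path (b) isothermal: W = P₁V₁ ln(V₂/V₁) → W_b/(P₁V₁) = -1.291.
W_a / W_b = -0.7249 / -1.291 = 0.5616.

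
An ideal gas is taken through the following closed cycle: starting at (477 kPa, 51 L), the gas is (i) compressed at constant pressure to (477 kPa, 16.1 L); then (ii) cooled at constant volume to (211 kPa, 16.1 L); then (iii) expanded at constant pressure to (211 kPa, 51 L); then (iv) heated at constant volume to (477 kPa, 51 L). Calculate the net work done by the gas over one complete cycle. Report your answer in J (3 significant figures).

Constant-volume legs do no work.
W(i) = (477)(16.1 − 51) = -16647 J; W(iii) = (211)(51 − 16.1) = 7364 J.
W_net = -16647 + 7364 = -9283 J (the counter-clockwise enclosed area).

W_net ≈ -9280 J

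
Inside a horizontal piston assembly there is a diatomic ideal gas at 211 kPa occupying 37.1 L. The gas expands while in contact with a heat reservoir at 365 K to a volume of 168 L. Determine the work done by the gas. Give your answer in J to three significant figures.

Isothermal: W = nRT ln(V₂/V₁) = P₁V₁ ln(V₂/V₁).
P₁V₁ = (211 kPa)(37.1 L) = 7828 J.
W = 7828 × ln(168/37.1) = 7828 × 1.51
W_by_gas = 11823 J.

W ≈ 11800 J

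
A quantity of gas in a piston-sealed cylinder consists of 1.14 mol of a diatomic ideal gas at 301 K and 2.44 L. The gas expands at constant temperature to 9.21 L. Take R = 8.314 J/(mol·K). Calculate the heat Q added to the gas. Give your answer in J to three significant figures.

Isothermal ⇒ ΔU = 0, so Q = W = nRT ln(V₂/V₁).
Q = (1.14)(8.314)(301) ln(9.21/2.44) = 2853 × 1.328 = 3789 J.

Q ≈ 3790 J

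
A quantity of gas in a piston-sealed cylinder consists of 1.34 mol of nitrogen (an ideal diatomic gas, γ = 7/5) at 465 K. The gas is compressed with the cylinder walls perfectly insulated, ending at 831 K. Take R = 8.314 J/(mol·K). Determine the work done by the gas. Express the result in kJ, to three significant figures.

Adiabatic ⇒ Q = 0, so W_by = −ΔU = nCᵥ(T₁ − T₂).
Cᵥ = 5R/2 = 20.79 J/(mol·K).
W = (1.34)(20.79)(465 − 831) = -10194 J.

W ≈ -10.2 kJ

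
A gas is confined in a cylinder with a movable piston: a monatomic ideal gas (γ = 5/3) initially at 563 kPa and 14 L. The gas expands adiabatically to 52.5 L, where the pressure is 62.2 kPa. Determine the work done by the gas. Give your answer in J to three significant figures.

Adiabatic: W = (P₁V₁ − P₂V₂)/(γ − 1) with γ = 5/3.
P₁V₁ = 7882 J, P₂V₂ = 3266 J.
W = (7882 − 3266) / 0.6667 = 6925 J.

W ≈ 6920 J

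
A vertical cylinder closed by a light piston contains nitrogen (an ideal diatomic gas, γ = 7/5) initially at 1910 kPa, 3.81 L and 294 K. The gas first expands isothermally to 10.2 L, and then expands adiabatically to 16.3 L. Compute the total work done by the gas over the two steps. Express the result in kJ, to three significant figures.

Step 1 (isothermal): W = P₁V₁ ln(V₂/V₁) = (7277) ln(10.2/3.81) = 7166 J.
After step 1: P = 713.4 kPa, V = 10.2 L, T = 294 K.
Step 2 (adiabatic): W = (P₁V₁ − P₂V₂)/(γ−1) = (7277 − 6033)/0.4 = 3111 J.
W_total = 7166 + 3111 = 10277 J.

W_total ≈ 10.3 kJ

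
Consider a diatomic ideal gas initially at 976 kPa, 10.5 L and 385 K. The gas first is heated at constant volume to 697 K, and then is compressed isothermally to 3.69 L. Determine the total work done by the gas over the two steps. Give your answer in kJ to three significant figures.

Step 1 (isochoric): W = 0 (constant volume).
After step 1: P = 1767 kPa (V unchanged).
Step 2 (isothermal): W = P₁V₁ ln(V₂/V₁) = (18553) ln(3.69/10.5) = -19402 J.
W_total = 0 − 19402 = -19402 J.

W_total ≈ -19.4 kJ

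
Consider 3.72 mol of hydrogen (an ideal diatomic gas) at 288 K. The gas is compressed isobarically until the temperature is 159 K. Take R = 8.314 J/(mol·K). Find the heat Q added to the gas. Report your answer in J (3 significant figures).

Isobaric: W = nRΔT = (3.72)(8.314)(-129) = -3990 J.
ΔU = nCᵥΔT with Cᵥ = 5R/2: ΔU = (3.72)(20.79)(-129) = -9974 J.
Q = ΔU + W = -9974 − 3990 = -13964 J.

Q ≈ -14000 J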